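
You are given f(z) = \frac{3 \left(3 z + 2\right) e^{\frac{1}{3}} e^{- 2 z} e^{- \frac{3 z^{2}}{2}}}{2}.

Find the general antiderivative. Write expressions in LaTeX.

F(z) = - \frac{3 e^{\frac{1}{3}} e^{- 2 z} e^{- \frac{3 z^{2}}{2}}}{2} + C

The substitution u = - \frac{3 z^{2}}{2} - 2 z + \frac{1}{3} works: f is exactly (dF/du)*(du/dz) for that inner function.
Check: d/dz[- \frac{3 e^{\frac{1}{3}} e^{- 2 z} e^{- \frac{3 z^{2}}{2}}}{2}] = \frac{\left(9 z e^{\frac{1}{3}} + 6 e^{\frac{1}{3}}\right) e^{- 2 z} e^{- \frac{3 z^{2}}{2}}}{2}, which equals f(z).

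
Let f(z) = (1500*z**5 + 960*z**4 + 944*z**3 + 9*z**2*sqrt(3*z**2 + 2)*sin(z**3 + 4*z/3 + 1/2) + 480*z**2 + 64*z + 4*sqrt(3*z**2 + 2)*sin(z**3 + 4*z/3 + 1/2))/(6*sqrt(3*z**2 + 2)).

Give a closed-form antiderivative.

An antiderivative is F(z) = (4*z**2*(5*z + 2)**2*sqrt(3*z**2 + 2) - 3*cos(z**3 + 4*z/3 + 1/2))/6.

A candidate is checked by its d/dz: the result must match f(z).
Check: d/dz[(4*z**2*(5*z + 2)**2*sqrt(3*z**2 + 2) - 3*cos(z**3 + 4*z/3 + 1/2))/6] = (1500*z**5 + 960*z**4 + 944*z**3 + 9*z**2*sqrt(3*z**2 + 2)*sin(z**3 + 4*z/3 + 1/2) + 480*z**2 + 64*z + 4*sqrt(3*z**2 + 2)*sin(z**3 + 4*z/3 + 1/2))/(6*sqrt(3*z**2 + 2)) = f(z).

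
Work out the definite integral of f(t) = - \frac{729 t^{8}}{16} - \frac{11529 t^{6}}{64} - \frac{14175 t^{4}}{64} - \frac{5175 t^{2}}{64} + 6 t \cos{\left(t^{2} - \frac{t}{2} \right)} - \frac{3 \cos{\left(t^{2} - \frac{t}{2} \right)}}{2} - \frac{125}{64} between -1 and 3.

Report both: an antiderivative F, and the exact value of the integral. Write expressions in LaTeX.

Integrate term by term and add the pieces.
F(t) = - \frac{81 t^{9}}{16} - \frac{1647 t^{7}}{64} - \frac{2835 t^{5}}{64} - \frac{1725 t^{3}}{64} - \frac{125 t}{64} + 3 \sin{\left(t^{2} - \frac{t}{2} \right)} is an antiderivative of f.
Check: d/dt[- \frac{81 t^{9}}{16} - \frac{1647 t^{7}}{64} - \frac{2835 t^{5}}{64} - \frac{1725 t^{3}}{64} - \frac{125 t}{64} + 3 \sin{\left(t^{2} - \frac{t}{2} \right)}] = - \frac{729 t^{8}}{16} - \frac{11529 t^{6}}{64} - \frac{14175 t^{4}}{64} - \frac{5175 t^{2}}{64} + 6 t \cos{\left(t^{2} - \frac{t}{2} \right)} - \frac{3 \cos{\left(t^{2} - \frac{t}{2} \right)}}{2} - \frac{125}{64} = f(t).
F(3) = -167424 + 3 \sin{\left(\frac{15}{2} \right)}; F(-1) = 3 \sin{\left(\frac{3}{2} \right)} + 104.
Integral = F(3) - F(-1) = -167528 - 3 \sin{\left(\frac{3}{2} \right)} + 3 \sin{\left(\frac{15}{2} \right)}.

Antiderivative: F(t) = - \frac{81 t^{9}}{16} - \frac{1647 t^{7}}{64} - \frac{2835 t^{5}}{64} - \frac{1725 t^{3}}{64} - \frac{125 t}{64} + 3 \sin{\left(t^{2} - \frac{t}{2} \right)}; value = -167528 - 3 \sin{\left(\frac{3}{2} \right)} + 3 \sin{\left(\frac{15}{2} \right)}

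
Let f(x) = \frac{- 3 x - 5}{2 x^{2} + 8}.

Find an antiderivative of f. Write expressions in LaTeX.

Differentiate the proposed F(x) back; it has to land on f(x) exactly.
Check: d/dx[- \frac{3 \log{\left(x^{2} + 4 \right)} + 5 \operatorname{atan}{\left(\frac{x}{2} \right)}}{4}] = \frac{- 3 x - 5}{2 x^{2} + 8} = f(x).

An antiderivative is F(x) = - \frac{3 \log{\left(x^{2} + 4 \right)} + 5 \operatorname{atan}{\left(\frac{x}{2} \right)}}{4}.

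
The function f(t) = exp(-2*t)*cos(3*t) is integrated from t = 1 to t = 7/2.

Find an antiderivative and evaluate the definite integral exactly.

For F(t) to be correct the identity F'(t) - f(t) = 0 must hold.
F(t) = 3*exp(-2*t)*sin(3*t)/13 - 2*exp(-2*t)*cos(3*t)/13 is an antiderivative of f.
Check: d/dt[3*exp(-2*t)*sin(3*t)/13 - 2*exp(-2*t)*cos(3*t)/13] = exp(-2*t)*cos(3*t) = f(t).
F(7/2) = 3*exp(-7)*sin(21/2)/13 - 2*exp(-7)*cos(21/2)/13; F(1) = 3*exp(-2)*sin(3)/13 - 2*exp(-2)*cos(3)/13.
Integral = F(7/2) - F(1) = 2*exp(-2)*cos(3)/13 - 3*exp(-2)*sin(3)/13 + 3*exp(-7)*sin(21/2)/13 - 2*exp(-7)*cos(21/2)/13.

Antiderivative: F(t) = 3*exp(-2*t)*sin(3*t)/13 - 2*exp(-2*t)*cos(3*t)/13; value = 2*exp(-2)*cos(3)/13 - 3*exp(-2)*sin(3)/13 + 3*exp(-7)*sin(21/2)/13 - 2*exp(-7)*cos(21/2)/13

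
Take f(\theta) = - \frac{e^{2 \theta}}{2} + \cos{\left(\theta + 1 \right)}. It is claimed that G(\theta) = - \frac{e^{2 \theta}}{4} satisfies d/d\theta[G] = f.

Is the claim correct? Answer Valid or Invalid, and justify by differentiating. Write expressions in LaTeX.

d/d\theta[G] = - \frac{e^{2 \theta}}{2}
d/d\theta[G] - f(\theta) = - \cos{\left(\theta + 1 \right)} != 0.

Invalid: d/d\theta[G] - f = - \cos{\left(\theta + 1 \right)}, which is not 0.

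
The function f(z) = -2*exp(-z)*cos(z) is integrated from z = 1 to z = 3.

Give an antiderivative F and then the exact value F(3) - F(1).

Since d/dz undoes antidifferentiation here, F'(z) = f(z) is required of F(z).
F(z) = (-sin(z) + cos(z))*exp(-z) is an antiderivative of f.
Check: d/dz[(-sin(z) + cos(z))*exp(-z)] = -2*exp(-z)*cos(z) = f(z).
F(3) = exp(-3)*cos(3) - exp(-3)*sin(3); F(1) = -exp(-1)*sin(1) + exp(-1)*cos(1).
Integral = F(3) - F(1) = -exp(-1)*cos(1) + exp(-3)*cos(3) - exp(-3)*sin(3) + exp(-1)*sin(1).

Antiderivative: F(z) = (-sin(z) + cos(z))*exp(-z); value = -exp(-1)*cos(1) + exp(-3)*cos(3) - exp(-3)*sin(3) + exp(-1)*sin(1)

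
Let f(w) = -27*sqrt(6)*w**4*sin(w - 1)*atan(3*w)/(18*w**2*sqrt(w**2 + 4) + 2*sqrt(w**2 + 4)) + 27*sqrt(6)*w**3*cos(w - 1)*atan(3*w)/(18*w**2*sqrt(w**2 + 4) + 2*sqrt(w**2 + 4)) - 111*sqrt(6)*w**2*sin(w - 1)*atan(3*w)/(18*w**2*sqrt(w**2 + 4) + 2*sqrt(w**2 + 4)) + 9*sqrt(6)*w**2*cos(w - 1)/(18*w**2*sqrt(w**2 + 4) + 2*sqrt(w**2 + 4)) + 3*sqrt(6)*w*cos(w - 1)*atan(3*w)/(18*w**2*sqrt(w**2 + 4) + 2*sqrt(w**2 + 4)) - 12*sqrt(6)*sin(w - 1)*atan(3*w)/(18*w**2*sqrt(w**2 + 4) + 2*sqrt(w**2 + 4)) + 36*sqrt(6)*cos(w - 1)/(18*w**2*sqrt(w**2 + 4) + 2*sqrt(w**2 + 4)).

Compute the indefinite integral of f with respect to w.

F(w) = 3*sqrt(6)*sqrt(w**2 + 4)*cos(w - 1)*atan(3*w)/2 + C

The integrand splits into summands that can be handled one at a time.
Check: d/dw[3*sqrt(6)*sqrt(w**2 + 4)*cos(w - 1)*atan(3*w)/2] = (-27*sqrt(6)*w**4*sin(w - 1)*atan(3*w) + 27*sqrt(6)*w**3*cos(w - 1)*atan(3*w) - 111*sqrt(6)*w**2*sin(w - 1)*atan(3*w) + 9*sqrt(6)*w**2*cos(w - 1) + 3*sqrt(6)*w*cos(w - 1)*atan(3*w) - 12*sqrt(6)*sin(w - 1)*atan(3*w) + 36*sqrt(6)*cos(w - 1))/(18*w**2*sqrt(w**2 + 4) + 2*sqrt(w**2 + 4)), which equals f(w).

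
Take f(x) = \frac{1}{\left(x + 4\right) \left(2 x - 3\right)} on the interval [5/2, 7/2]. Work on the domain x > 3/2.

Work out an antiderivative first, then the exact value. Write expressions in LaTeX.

Antiderivative: F(x) = - \frac{- \log{\left(x - \frac{3}{2} \right)} + \log{\left(x + 4 \right)}}{11}; value = - \frac{\log{\left(\frac{15}{2} \right)}}{11} + \frac{\log{\left(2 \right)}}{11} + \frac{\log{\left(\frac{13}{2} \right)}}{11}

Factor the denominator (\left(x + 4\right) \left(2 x - 3\right)) and decompose: f = \frac{2}{11 \left(2 x - 3\right)} - \frac{1}{11 \left(x + 4\right)}; each piece integrates to a log, atan, or power term.
F(x) = - \frac{- \log{\left(x - \frac{3}{2} \right)} + \log{\left(x + 4 \right)}}{11} is an antiderivative of f.
Check: d/dx[- \frac{- \log{\left(x - \frac{3}{2} \right)} + \log{\left(x + 4 \right)}}{11}] = \frac{1}{2 x^{2} + 5 x - 12}, which equals f(x).
F(7/2) = - \frac{\log{\left(\frac{15}{2} \right)}}{11} + \frac{\log{\left(2 \right)}}{11}; F(5/2) = - \frac{\log{\left(\frac{13}{2} \right)}}{11}.
Integral = F(7/2) - F(5/2) = - \frac{\log{\left(\frac{15}{2} \right)}}{11} + \frac{\log{\left(2 \right)}}{11} + \frac{\log{\left(\frac{13}{2} \right)}}{11}.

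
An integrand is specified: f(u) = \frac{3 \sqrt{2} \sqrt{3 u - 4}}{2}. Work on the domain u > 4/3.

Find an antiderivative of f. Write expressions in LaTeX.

An antiderivative is F(u) = \frac{\sqrt{2} \left(6 u \sqrt{3 u - 4} - 8 \sqrt{3 u - 4}\right)}{6}.

Check any antiderivative F(u) by computing F'(u) and comparing it with f(u).
Check: d/du[\frac{\sqrt{2} \left(6 u \sqrt{3 u - 4} - 8 \sqrt{3 u - 4}\right)}{6}] = \frac{9 \sqrt{2} u - 12 \sqrt{2}}{2 \sqrt{3 u - 4}}, which equals f(u).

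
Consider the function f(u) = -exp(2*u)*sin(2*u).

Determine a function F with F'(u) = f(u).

An antiderivative is F(u) = -exp(2*u)*sin(2*u)/4 + exp(2*u)*cos(2*u)/4.

Since d/du undoes antidifferentiation here, F'(u) = f(u) is required of F(u).
Check: d/du[-exp(2*u)*sin(2*u)/4 + exp(2*u)*cos(2*u)/4] = -exp(2*u)*sin(2*u) = f(u).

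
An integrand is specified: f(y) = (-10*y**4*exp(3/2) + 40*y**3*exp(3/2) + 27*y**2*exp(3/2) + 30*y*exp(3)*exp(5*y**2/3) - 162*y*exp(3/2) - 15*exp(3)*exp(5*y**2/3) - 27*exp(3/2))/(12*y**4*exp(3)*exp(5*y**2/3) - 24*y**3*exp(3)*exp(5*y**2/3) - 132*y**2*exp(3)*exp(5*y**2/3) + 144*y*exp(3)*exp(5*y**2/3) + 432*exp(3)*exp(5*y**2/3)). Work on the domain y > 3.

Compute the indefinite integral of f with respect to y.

f has the shape u'v + uv' for u = -3/(2*(3*y + 6)) and v = -exp(-5*y**2/3 - 3/2)/2 + 5/(2*(y - 3)) — it is the derivative of the product u*v.
Check: d/dy[(y - 5*exp(3/2)*exp(5*y**2/3) - 3)/(4*y**2*exp(3/2)*exp(5*y**2/3) - 4*y*exp(3/2)*exp(5*y**2/3) - 24*exp(3/2)*exp(5*y**2/3))] = (-10*y**4 + 40*y**3 + 27*y**2 + 30*y*exp(3/2)*exp(5*y**2/3) - 162*y - 15*exp(3/2)*exp(5*y**2/3) - 27)/(12*y**4*exp(3/2)*exp(5*y**2/3) - 24*y**3*exp(3/2)*exp(5*y**2/3) - 132*y**2*exp(3/2)*exp(5*y**2/3) + 144*y*exp(3/2)*exp(5*y**2/3) + 432*exp(3/2)*exp(5*y**2/3)), which equals f(y).

F(y) = (y - 5*exp(3/2)*exp(5*y**2/3) - 3)/(4*y**2*exp(3/2)*exp(5*y**2/3) - 4*y*exp(3/2)*exp(5*y**2/3) - 24*exp(3/2)*exp(5*y**2/3)) + C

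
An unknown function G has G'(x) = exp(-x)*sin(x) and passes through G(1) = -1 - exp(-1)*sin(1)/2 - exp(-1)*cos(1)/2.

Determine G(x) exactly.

The proposed G(x) is checked by its d/dx: the result must match the given G'(x).
A general antiderivative is -exp(-x)*sin(x)/2 - exp(-x)*cos(x)/2 + C.
The condition gives C = -1 - exp(-1)*sin(1)/2 - exp(-1)*cos(1)/2 - (-exp(-1)*sin(1)/2 - exp(-1)*cos(1)/2) = -1.
So G(x) = -(2*exp(x) + sin(x) + cos(x))*exp(-x)/2.
Check: d/dx[-(2*exp(x) + sin(x) + cos(x))*exp(-x)/2] = exp(-x)*sin(x) = G'(x).

G(x) = -(2*exp(x) + sin(x) + cos(x))*exp(-x)/2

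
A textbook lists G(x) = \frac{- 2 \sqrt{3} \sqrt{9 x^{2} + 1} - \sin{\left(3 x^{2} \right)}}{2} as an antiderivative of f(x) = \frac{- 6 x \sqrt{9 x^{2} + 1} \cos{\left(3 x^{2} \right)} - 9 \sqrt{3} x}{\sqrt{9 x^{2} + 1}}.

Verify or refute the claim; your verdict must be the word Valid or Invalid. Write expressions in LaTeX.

d/dx[G] = \frac{- 3 x \sqrt{9 x^{2} + 1} \cos{\left(3 x^{2} \right)} - 9 \sqrt{3} x}{\sqrt{9 x^{2} + 1}}
d/dx[G] - f(x) = 3 x \cos{\left(3 x^{2} \right)} != 0.

Invalid: d/dx[G] - f = 3 x \cos{\left(3 x^{2} \right)}, which is not 0.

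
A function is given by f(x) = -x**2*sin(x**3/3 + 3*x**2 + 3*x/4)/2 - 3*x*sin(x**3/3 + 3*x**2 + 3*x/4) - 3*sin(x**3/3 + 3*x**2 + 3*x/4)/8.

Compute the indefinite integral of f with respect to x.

f matches the chain-rule pattern g'(h)*h' with inner function h(x) = x**3/3 + 3*x**2 + 3*x/4; substituting u = h(x) collapses the integral.
Check: d/dx[cos(x**3/3 + 3*x**2 + 3*x/4)/2] = -x**2*sin(x**3/3 + 3*x**2 + 3*x/4)/2 - 3*x*sin(x**3/3 + 3*x**2 + 3*x/4) - 3*sin(x**3/3 + 3*x**2 + 3*x/4)/8 = f(x).

F(x) = cos(x**3/3 + 3*x**2 + 3*x/4)/2 + C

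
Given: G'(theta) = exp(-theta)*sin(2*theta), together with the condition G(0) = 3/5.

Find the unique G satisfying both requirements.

Whatever form G(theta) takes, its d/dtheta must return the stated G'(theta).
A general antiderivative is -exp(-theta)*sin(2*theta)/5 - 2*exp(-theta)*cos(2*theta)/5 + C.
The condition gives C = 3/5 - (-2/5) = 1.
So G(theta) = (5*exp(theta) - sin(2*theta) - 2*cos(2*theta))*exp(-theta)/5.
Check: d/dtheta[(5*exp(theta) - sin(2*theta) - 2*cos(2*theta))*exp(-theta)/5] = exp(-theta)*sin(2*theta) = G'(theta).

G(theta) = (5*exp(theta) - sin(2*theta) - 2*cos(2*theta))*exp(-theta)/5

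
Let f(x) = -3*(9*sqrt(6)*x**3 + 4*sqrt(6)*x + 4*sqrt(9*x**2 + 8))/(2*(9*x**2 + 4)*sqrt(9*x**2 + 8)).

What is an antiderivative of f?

An antiderivative is F(x) = (-sqrt(6)*sqrt(9*x**2 + 8) - 6*atan(3*x/2))/6.

A candidate is checked by its d/dx: the result must match f(x).
Check: d/dx[(-sqrt(6)*sqrt(9*x**2 + 8) - 6*atan(3*x/2))/6] = (-27*sqrt(6)*x**3 - 12*sqrt(6)*x - 12*sqrt(9*x**2 + 8))/(18*x**2*sqrt(9*x**2 + 8) + 8*sqrt(9*x**2 + 8)), which equals f(x).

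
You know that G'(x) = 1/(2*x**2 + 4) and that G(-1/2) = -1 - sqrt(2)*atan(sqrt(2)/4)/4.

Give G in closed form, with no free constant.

G(x) = sqrt(2)*atan(sqrt(2)*x/2)/4 - 1

Differentiate the proposed G(x) back; it has to land on the given G'(x).
A general antiderivative is sqrt(2)*atan(sqrt(2)*x/2)/4 + C.
The condition gives C = -1 - sqrt(2)*atan(sqrt(2)/4)/4 - (-sqrt(2)*atan(sqrt(2)/4)/4) = -1.
So G(x) = sqrt(2)*atan(sqrt(2)*x/2)/4 - 1.
Check: d/dx[sqrt(2)*atan(sqrt(2)*x/2)/4 - 1] = 1/(2*x**2 + 4) = G'(x).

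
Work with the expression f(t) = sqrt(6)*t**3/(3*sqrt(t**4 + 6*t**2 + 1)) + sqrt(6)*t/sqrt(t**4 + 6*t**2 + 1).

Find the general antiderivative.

F(t) = sqrt(2*t**4/3 + 4*t**2 + 2/3)/2 + C

The substitution u = 2*t**4/3 + 4*t**2 + 2/3 works: f is exactly (dF/du)*(du/dt) for that inner function.
Check: d/dt[sqrt(2*t**4/3 + 4*t**2 + 2/3)/2] = (sqrt(6)*t**3 + 3*sqrt(6)*t)/(3*sqrt(t**4 + 6*t**2 + 1)), which equals f(t).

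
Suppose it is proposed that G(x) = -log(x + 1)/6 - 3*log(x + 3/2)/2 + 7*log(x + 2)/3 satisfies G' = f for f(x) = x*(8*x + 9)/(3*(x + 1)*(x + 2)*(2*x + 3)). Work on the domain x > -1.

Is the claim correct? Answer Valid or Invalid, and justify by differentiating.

d/dx[G] = (8*x**2 + 9*x)/(12*x**3 + 54*x**2 + 78*x + 36)
d/dx[G] - f(x) = (-8*x**2 - 9*x)/(12*x**3 + 54*x**2 + 78*x + 36) != 0.

Invalid: d/dx[G] - f = (-8*x**2 - 9*x)/(12*x**3 + 54*x**2 + 78*x + 36), which is not 0.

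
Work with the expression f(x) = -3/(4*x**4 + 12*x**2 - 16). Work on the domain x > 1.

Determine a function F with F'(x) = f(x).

Factor the denominator (4*(x - 1)*(x + 1)*(x**2 + 4)) and decompose: f = 3/(20*(x**2 + 4)) + 3/(40*(x + 1)) - 3/(40*(x - 1)); each piece integrates to a log, atan, or power term.
Check: d/dx[-3*log(x - 1)/40 + 3*log(x + 1)/40 + 3*atan(x/2)/40] = -3/(4*x**4 + 12*x**2 - 16) = f(x).

An antiderivative is F(x) = -3*log(x - 1)/40 + 3*log(x + 1)/40 + 3*atan(x/2)/40.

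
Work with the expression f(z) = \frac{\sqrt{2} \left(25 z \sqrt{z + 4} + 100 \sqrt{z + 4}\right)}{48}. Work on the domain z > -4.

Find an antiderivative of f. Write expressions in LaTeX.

For F(z) to be correct the identity F'(z) - f(z) = 0 must hold.
Check: d/dz[\frac{5 \sqrt{2} \left(z + 4\right)^{\frac{5}{2}}}{24}] = \frac{25 \sqrt{2} z \sqrt{z + 4}}{48} + \frac{25 \sqrt{2} \sqrt{z + 4}}{12}, which equals f(z).

An antiderivative is F(z) = \frac{5 \sqrt{2} \left(z + 4\right)^{\frac{5}{2}}}{24}.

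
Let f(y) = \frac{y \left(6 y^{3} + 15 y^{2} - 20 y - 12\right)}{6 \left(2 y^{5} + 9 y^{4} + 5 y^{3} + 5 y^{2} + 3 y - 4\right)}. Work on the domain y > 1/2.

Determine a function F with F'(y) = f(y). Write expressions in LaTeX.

An antiderivative is F(y) = \frac{- 952 \log{\left(y - \frac{1}{2} \right)} + 1734 \log{\left(y + 1 \right)} + 1216 \log{\left(y + 4 \right)} + 1755 \log{\left(y^{2} + 1 \right)} - 3942 \operatorname{atan}{\left(y \right)}}{11016}.

The denominator factors as 6 \left(y + 1\right) \left(y + 4\right) \left(2 y - 1\right) \left(y^{2} + 1\right); partial fractions split f into directly integrable pieces: \frac{65 y - 73}{204 \left(y^{2} + 1\right)} - \frac{14}{81 \left(2 y - 1\right)} + \frac{152}{1377 \left(y + 4\right)} + \frac{17}{108 \left(y + 1\right)}.
Check: d/dy[\frac{- 952 \log{\left(y - \frac{1}{2} \right)} + 1734 \log{\left(y + 1 \right)} + 1216 \log{\left(y + 4 \right)} + 1755 \log{\left(y^{2} + 1 \right)} - 3942 \operatorname{atan}{\left(y \right)}}{11016}] = \frac{6 y^{4} + 15 y^{3} - 20 y^{2} - 12 y}{12 y^{5} + 54 y^{4} + 30 y^{3} + 30 y^{2} + 18 y - 24}, which equals f(y).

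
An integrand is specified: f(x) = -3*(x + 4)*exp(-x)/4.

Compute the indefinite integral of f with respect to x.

f has the shape u'v + uv' for u = 3*x/4 + 15/4 and v = exp(-x) — it is the derivative of the product u*v.
Check: d/dx[(3*x + 15)*exp(-x)/4] = (-3*x - 12)*exp(-x)/4, which equals f(x).

F(x) = (3*x + 15)*exp(-x)/4 + C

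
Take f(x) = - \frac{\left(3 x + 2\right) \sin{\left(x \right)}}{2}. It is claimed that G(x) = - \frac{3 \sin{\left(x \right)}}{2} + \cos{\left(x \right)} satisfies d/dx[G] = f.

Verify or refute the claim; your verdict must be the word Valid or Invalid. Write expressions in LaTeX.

d/dx[G] = - \sin{\left(x \right)} - \frac{3 \cos{\left(x \right)}}{2}
d/dx[G] - f(x) = \frac{3 x \sin{\left(x \right)}}{2} - \frac{3 \cos{\left(x \right)}}{2} != 0.

Invalid: d/dx[G] - f = \frac{3 x \sin{\left(x \right)}}{2} - \frac{3 \cos{\left(x \right)}}{2}, which is not 0.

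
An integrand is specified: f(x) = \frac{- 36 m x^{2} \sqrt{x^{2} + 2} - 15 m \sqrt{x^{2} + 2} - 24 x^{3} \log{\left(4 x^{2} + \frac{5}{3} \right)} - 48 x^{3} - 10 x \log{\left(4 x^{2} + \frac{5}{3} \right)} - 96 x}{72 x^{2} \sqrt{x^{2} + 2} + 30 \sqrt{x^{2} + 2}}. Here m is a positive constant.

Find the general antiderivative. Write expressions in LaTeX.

F(x) = - \frac{3 m x + 2 \sqrt{x^{2} + 2} \log{\left(4 x^{2} + \frac{5}{3} \right)}}{6} + C

A first test for any F(x): its x-derivative must equal f(x) identically.
Check: d/dx[- \frac{3 m x + 2 \sqrt{x^{2} + 2} \log{\left(4 x^{2} + \frac{5}{3} \right)}}{6}] = \frac{- 36 m x^{2} \sqrt{x^{2} + 2} - 15 m \sqrt{x^{2} + 2} - 24 x^{3} \log{\left(4 x^{2} + \frac{5}{3} \right)} - 48 x^{3} - 10 x \log{\left(4 x^{2} + \frac{5}{3} \right)} - 96 x}{72 x^{2} \sqrt{x^{2} + 2} + 30 \sqrt{x^{2} + 2}} = f(x).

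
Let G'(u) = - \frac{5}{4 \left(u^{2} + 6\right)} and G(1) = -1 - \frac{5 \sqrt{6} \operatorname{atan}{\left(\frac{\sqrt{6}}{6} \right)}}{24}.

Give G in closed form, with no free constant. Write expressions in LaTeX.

Recover the given G'(u) by differentiating a candidate G(u); any mismatch rules it out.
A general antiderivative is - \frac{5 \sqrt{6} \operatorname{atan}{\left(\frac{\sqrt{6} u}{6} \right)}}{24} + C.
The condition gives C = -1 - \frac{5 \sqrt{6} \operatorname{atan}{\left(\frac{\sqrt{6}}{6} \right)}}{24} - (- \frac{5 \sqrt{6} \operatorname{atan}{\left(\frac{\sqrt{6}}{6} \right)}}{24}) = -1.
So G(u) = - \frac{5 \sqrt{6} \operatorname{atan}{\left(\frac{\sqrt{6} u}{6} \right)}}{24} - 1.
Check: d/du[- \frac{5 \sqrt{6} \operatorname{atan}{\left(\frac{\sqrt{6} u}{6} \right)}}{24} - 1] = - \frac{5}{4 u^{2} + 24}, which equals G'(u).

G(u) = - \frac{5 \sqrt{6} \operatorname{atan}{\left(\frac{\sqrt{6} u}{6} \right)}}{24} - 1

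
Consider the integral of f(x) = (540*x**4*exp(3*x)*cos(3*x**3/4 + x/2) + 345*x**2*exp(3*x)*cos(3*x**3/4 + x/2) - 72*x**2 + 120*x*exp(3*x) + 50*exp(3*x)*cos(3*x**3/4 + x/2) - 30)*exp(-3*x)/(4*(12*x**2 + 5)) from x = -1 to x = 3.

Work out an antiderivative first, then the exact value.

Antiderivative: F(x) = (5*exp(3*x)*log(4*x**2 + 5/3) + 20*exp(3*x)*sin(3*x**3/4 + x/2) + 2)*exp(-3*x)/4; value = -exp(3)/2 - 5*log(17/3)/4 + exp(-9)/2 + 5*sin(87/4) + 5*log(113/3)/4 + 5*sin(5/4)

A candidate is checked by its d/dx: the result must match f(x).
F(x) = (5*exp(3*x)*log(4*x**2 + 5/3) + 20*exp(3*x)*sin(3*x**3/4 + x/2) + 2)*exp(-3*x)/4 is an antiderivative of f.
Check: d/dx[(5*exp(3*x)*log(4*x**2 + 5/3) + 20*exp(3*x)*sin(3*x**3/4 + x/2) + 2)*exp(-3*x)/4] = (540*x**4*exp(3*x)*cos(3*x**3/4 + x/2) + 345*x**2*exp(3*x)*cos(3*x**3/4 + x/2) - 72*x**2 + 120*x*exp(3*x) + 50*exp(3*x)*cos(3*x**3/4 + x/2) - 30)/(48*x**2*exp(3*x) + 20*exp(3*x)), which equals f(x).
F(3) = exp(-9)/2 + 5*sin(87/4) + 5*log(113/3)/4; F(-1) = -5*sin(5/4) + 5*log(17/3)/4 + exp(3)/2.
Integral = F(3) - F(-1) = -exp(3)/2 - 5*log(17/3)/4 + exp(-9)/2 + 5*sin(87/4) + 5*log(113/3)/4 + 5*sin(5/4).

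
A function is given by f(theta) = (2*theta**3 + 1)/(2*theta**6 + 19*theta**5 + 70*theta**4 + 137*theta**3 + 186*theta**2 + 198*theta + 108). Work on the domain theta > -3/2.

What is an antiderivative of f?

An antiderivative is F(theta) = (-44528*theta*log(theta + 3/2) + 185130*theta*log(theta + 2) - 141916*theta*log(theta + 3) + 657*theta*log(theta**2 + 2) - 1674*sqrt(2)*theta*atan(sqrt(2)*theta/2) - 133584*log(theta + 3/2) + 555390*log(theta + 2) - 425748*log(theta + 3) + 1971*log(theta**2 + 2) - 5022*sqrt(2)*atan(sqrt(2)*theta/2) + 118932)/(74052*theta + 222156).

The denominator factors as (theta + 2)*(theta + 3)**2*(2*theta + 3)*(theta**2 + 2); partial fractions split f into directly integrable pieces: (73*theta - 186)/(4114*(theta**2 + 2)) - 184/(153*(2*theta + 3)) - 2087/(1089*(theta + 3)) - 53/(33*(theta + 3)**2) + 5/(2*(theta + 2)).
Check: d/dtheta[(-44528*theta*log(theta + 3/2) + 185130*theta*log(theta + 2) - 141916*theta*log(theta + 3) + 657*theta*log(theta**2 + 2) - 1674*sqrt(2)*theta*atan(sqrt(2)*theta/2) - 133584*log(theta + 3/2) + 555390*log(theta + 2) - 425748*log(theta + 3) + 1971*log(theta**2 + 2) - 5022*sqrt(2)*atan(sqrt(2)*theta/2) + 118932)/(74052*theta + 222156)] = (2*theta**3 + 1)/(2*theta**6 + 19*theta**5 + 70*theta**4 + 137*theta**3 + 186*theta**2 + 198*theta + 108) = f(theta).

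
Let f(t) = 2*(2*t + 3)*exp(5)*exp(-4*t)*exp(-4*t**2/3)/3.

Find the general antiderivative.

The substitution u = -4*t**2/3 - 4*t + 5 works: f is exactly (dF/du)*(du/dt) for that inner function.
Check: d/dt[-exp(5)*exp(-4*t)*exp(-4*t**2/3)/2] = (4*t*exp(5) + 6*exp(5))*exp(-4*t)*exp(-4*t**2/3)/3, which equals f(t).

F(t) = -exp(5)*exp(-4*t)*exp(-4*t**2/3)/2 + C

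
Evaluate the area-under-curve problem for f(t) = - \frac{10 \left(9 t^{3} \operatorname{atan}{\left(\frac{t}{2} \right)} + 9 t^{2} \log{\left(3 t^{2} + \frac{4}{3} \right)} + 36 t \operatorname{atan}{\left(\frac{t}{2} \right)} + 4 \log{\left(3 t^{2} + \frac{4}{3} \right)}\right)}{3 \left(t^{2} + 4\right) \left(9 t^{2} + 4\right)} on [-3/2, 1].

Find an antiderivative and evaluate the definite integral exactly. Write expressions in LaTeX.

f has the shape u'v + uv' for u = - \frac{5 \operatorname{atan}{\left(\frac{t}{2} \right)}}{3} and v = \log{\left(3 t^{2} + \frac{4}{3} \right)} — it is the derivative of the product u*v.
F(t) = - \frac{5 \log{\left(3 t^{2} + \frac{4}{3} \right)} \operatorname{atan}{\left(\frac{t}{2} \right)}}{3} is an antiderivative of f.
Check: d/dt[- \frac{5 \log{\left(3 t^{2} + \frac{4}{3} \right)} \operatorname{atan}{\left(\frac{t}{2} \right)}}{3}] = \frac{- 90 t^{3} \operatorname{atan}{\left(\frac{t}{2} \right)} - 90 t^{2} \log{\left(3 t^{2} + \frac{4}{3} \right)} - 360 t \operatorname{atan}{\left(\frac{t}{2} \right)} - 40 \log{\left(3 t^{2} + \frac{4}{3} \right)}}{27 t^{4} + 120 t^{2} + 48}, which equals f(t).
F(1) = - \frac{5 \log{\left(\frac{13}{3} \right)} \operatorname{atan}{\left(\frac{1}{2} \right)}}{3}; F(-3/2) = \frac{5 \log{\left(\frac{97}{12} \right)} \operatorname{atan}{\left(\frac{3}{4} \right)}}{3}.
Integral = F(1) - F(-3/2) = - \frac{5 \log{\left(\frac{97}{12} \right)} \operatorname{atan}{\left(\frac{3}{4} \right)}}{3} - \frac{5 \log{\left(\frac{13}{3} \right)} \operatorname{atan}{\left(\frac{1}{2} \right)}}{3}.

Antiderivative: F(t) = - \frac{5 \log{\left(3 t^{2} + \frac{4}{3} \right)} \operatorname{atan}{\left(\frac{t}{2} \right)}}{3}; value = - \frac{5 \log{\left(\frac{97}{12} \right)} \operatorname{atan}{\left(\frac{3}{4} \right)}}{3} - \frac{5 \log{\left(\frac{13}{3} \right)} \operatorname{atan}{\left(\frac{1}{2} \right)}}{3}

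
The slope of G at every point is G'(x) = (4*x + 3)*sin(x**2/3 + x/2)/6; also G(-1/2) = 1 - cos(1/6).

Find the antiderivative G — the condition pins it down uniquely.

G'(x) matches the chain-rule pattern g'(h)*h' with inner function h(x) = x**2/3 + x/2; substituting u = h(x) collapses the integral.
A general antiderivative is -cos(x**2/3 + x/2) + C.
The condition gives C = 1 - cos(1/6) - (-cos(1/6)) = 1.
So G(x) = 1 - cos(x**2/3 + x/2).
Check: d/dx[1 - cos(x**2/3 + x/2)] = 2*x*sin(x**2/3 + x/2)/3 + sin(x**2/3 + x/2)/2, which equals G'(x).

G(x) = 1 - cos(x**2/3 + x/2)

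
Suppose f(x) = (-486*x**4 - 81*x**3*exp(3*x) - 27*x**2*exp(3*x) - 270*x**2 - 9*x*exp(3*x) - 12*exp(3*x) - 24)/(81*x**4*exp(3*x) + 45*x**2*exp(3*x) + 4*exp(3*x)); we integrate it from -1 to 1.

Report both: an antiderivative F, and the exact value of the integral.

A first test for any F(x): its x-derivative must equal f(x) identically.
F(x) = -log(3*x**2 + 4/3)/2 - atan(3*x) + 2*exp(-3*x) is an antiderivative of f.
Check: d/dx[-log(3*x**2 + 4/3)/2 - atan(3*x) + 2*exp(-3*x)] = (-486*x**4 - 81*x**3*exp(3*x) - 27*x**2*exp(3*x) - 270*x**2 - 9*x*exp(3*x) - 12*exp(3*x) - 24)/(81*x**4*exp(3*x) + 45*x**2*exp(3*x) + 4*exp(3*x)) = f(x).
F(1) = -atan(3) - log(13/3)/2 + 2*exp(-3); F(-1) = -log(13/3)/2 + atan(3) + 2*exp(3).
Integral = F(1) - F(-1) = -2*exp(3) - 2*atan(3) + 2*exp(-3).

Antiderivative: F(x) = -log(3*x**2 + 4/3)/2 - atan(3*x) + 2*exp(-3*x); value = -2*exp(3) - 2*atan(3) + 2*exp(-3)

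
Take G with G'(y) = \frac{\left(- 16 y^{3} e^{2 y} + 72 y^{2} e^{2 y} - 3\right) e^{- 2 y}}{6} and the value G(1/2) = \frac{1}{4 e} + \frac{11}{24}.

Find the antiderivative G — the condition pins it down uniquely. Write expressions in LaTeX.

Differentiate the proposed G(y) back; it has to land on the given G'(y).
A general antiderivative is - \frac{2 y^{4}}{3} + 4 y^{3} + \frac{e^{- 2 y}}{4} + C.
The condition gives C = \frac{1}{4 e} + \frac{11}{24} - (\frac{1}{4 e} + \frac{11}{24}) = 0.
So G(y) = - \frac{2 y^{4}}{3} + 4 y^{3} + \frac{e^{- 2 y}}{4}.
Check: d/dy[- \frac{2 y^{4}}{3} + 4 y^{3} + \frac{e^{- 2 y}}{4}] = \frac{\left(- 16 y^{3} e^{2 y} + 72 y^{2} e^{2 y} - 3\right) e^{- 2 y}}{6} = G'(y).

G(y) = - \frac{2 y^{4}}{3} + 4 y^{3} + \frac{e^{- 2 y}}{4}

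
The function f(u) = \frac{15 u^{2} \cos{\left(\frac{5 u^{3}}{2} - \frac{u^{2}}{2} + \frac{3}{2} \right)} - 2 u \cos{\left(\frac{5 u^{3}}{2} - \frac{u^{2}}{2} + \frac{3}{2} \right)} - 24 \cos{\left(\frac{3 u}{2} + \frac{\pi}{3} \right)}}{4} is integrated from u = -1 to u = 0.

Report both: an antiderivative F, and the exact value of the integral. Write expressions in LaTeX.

Check any antiderivative F(u) by computing F'(u) and comparing it with f(u).
F(u) = - 4 \sin{\left(\frac{3 u}{2} + \frac{\pi}{3} \right)} + \frac{\sin{\left(\frac{5 u^{3}}{2} - \frac{u^{2}}{2} + \frac{3}{2} \right)}}{2} is an antiderivative of f.
Check: d/du[- 4 \sin{\left(\frac{3 u}{2} + \frac{\pi}{3} \right)} + \frac{\sin{\left(\frac{5 u^{3}}{2} - \frac{u^{2}}{2} + \frac{3}{2} \right)}}{2}] = \frac{15 u^{2} \cos{\left(\frac{5 u^{3}}{2} - \frac{u^{2}}{2} + \frac{3}{2} \right)}}{4} - \frac{u \cos{\left(\frac{5 u^{3}}{2} - \frac{u^{2}}{2} + \frac{3}{2} \right)}}{2} - 6 \cos{\left(\frac{3 u}{2} + \frac{\pi}{3} \right)}, which equals f(u).
F(0) = - 2 \sqrt{3} + \frac{\sin{\left(\frac{3}{2} \right)}}{2}; F(-1) = - \frac{\sin{\left(\frac{3}{2} \right)}}{2} - 4 \cos{\left(\frac{\pi}{6} + \frac{3}{2} \right)}.
Integral = F(0) - F(-1) = - 2 \sqrt{3} + 4 \cos{\left(\frac{\pi}{6} + \frac{3}{2} \right)} + \sin{\left(\frac{3}{2} \right)}.

Antiderivative: F(u) = - 4 \sin{\left(\frac{3 u}{2} + \frac{\pi}{3} \right)} + \frac{\sin{\left(\frac{5 u^{3}}{2} - \frac{u^{2}}{2} + \frac{3}{2} \right)}}{2}; value = - 2 \sqrt{3} + 4 \cos{\left(\frac{\pi}{6} + \frac{3}{2} \right)} + \sin{\left(\frac{3}{2} \right)}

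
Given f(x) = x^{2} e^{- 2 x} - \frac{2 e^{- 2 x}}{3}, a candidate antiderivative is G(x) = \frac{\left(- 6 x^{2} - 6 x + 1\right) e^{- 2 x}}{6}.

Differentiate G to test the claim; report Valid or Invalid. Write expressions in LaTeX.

d/dx[G] = \frac{\left(6 x^{2} - 4\right) e^{- 2 x}}{3}
d/dx[G] - f(x) = \frac{\left(3 x^{2} - 2\right) e^{- 2 x}}{3} != 0.

Invalid: d/dx[G] - f = \frac{\left(3 x^{2} - 2\right) e^{- 2 x}}{3}, which is not 0.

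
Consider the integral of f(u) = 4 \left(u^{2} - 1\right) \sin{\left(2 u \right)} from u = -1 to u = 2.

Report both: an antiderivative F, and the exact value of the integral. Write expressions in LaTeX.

Antiderivative: F(u) = - 2 u^{2} \cos{\left(2 u \right)} + 2 u \sin{\left(2 u \right)} + 3 \cos{\left(2 u \right)}; value = 4 \sin{\left(4 \right)} - 2 \sin{\left(2 \right)} - \cos{\left(2 \right)} - 5 \cos{\left(4 \right)}

An antiderivative F(u) passes only if d/du[F] lands on f(u) exactly.
F(u) = - 2 u^{2} \cos{\left(2 u \right)} + 2 u \sin{\left(2 u \right)} + 3 \cos{\left(2 u \right)} is an antiderivative of f.
Check: d/du[- 2 u^{2} \cos{\left(2 u \right)} + 2 u \sin{\left(2 u \right)} + 3 \cos{\left(2 u \right)}] = 4 u^{2} \sin{\left(2 u \right)} - 4 \sin{\left(2 u \right)}, which equals f(u).
F(2) = 4 \sin{\left(4 \right)} - 5 \cos{\left(4 \right)}; F(-1) = \cos{\left(2 \right)} + 2 \sin{\left(2 \right)}.
Integral = F(2) - F(-1) = 4 \sin{\left(4 \right)} - 2 \sin{\left(2 \right)} - \cos{\left(2 \right)} - 5 \cos{\left(4 \right)}.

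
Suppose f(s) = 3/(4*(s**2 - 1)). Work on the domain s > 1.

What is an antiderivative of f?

An antiderivative is F(s) = 3*log(s - 1)/8 - 3*log(s + 1)/8.

Factor the denominator (4*(s - 1)*(s + 1)) and decompose: f = -3/(8*(s + 1)) + 3/(8*(s - 1)); each piece integrates to a log, atan, or power term.
Check: d/ds[3*log(s - 1)/8 - 3*log(s + 1)/8] = 3/(4*s**2 - 4), which equals f(s).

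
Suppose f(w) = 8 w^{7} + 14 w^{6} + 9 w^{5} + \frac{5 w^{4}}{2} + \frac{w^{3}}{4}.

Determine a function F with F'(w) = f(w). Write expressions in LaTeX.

An antiderivative is F(w) = \frac{w^{4} \left(2 w + 1\right)^{4}}{16}.

f matches the chain-rule pattern g'(h)*h' with inner function h(w) = w^{2} + \frac{w}{2}; substituting u = h(w) collapses the integral.
Check: d/dw[\frac{w^{4} \left(2 w + 1\right)^{4}}{16}] = 8 w^{7} + 14 w^{6} + 9 w^{5} + \frac{5 w^{4}}{2} + \frac{w^{3}}{4} = f(w).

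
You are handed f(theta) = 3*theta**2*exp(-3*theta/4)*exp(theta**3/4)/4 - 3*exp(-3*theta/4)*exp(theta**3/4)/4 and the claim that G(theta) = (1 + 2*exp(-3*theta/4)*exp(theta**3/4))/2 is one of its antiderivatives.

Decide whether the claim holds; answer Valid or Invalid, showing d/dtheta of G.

Valid - differentiating G returns exactly f.

d/dtheta[G] = (3*theta**2*exp(theta**3/4) - 3*exp(theta**3/4))*exp(-3*theta/4)/4
This equals f(theta) exactly, so the claim holds.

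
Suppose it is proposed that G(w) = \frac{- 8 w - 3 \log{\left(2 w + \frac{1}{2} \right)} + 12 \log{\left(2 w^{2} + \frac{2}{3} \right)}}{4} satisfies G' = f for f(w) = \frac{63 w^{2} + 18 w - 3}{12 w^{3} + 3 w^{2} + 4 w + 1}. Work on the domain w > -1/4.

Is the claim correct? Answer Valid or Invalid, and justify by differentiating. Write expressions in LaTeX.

d/dw[G] = \frac{- 24 w^{3} + 57 w^{2} + 10 w - 5}{12 w^{3} + 3 w^{2} + 4 w + 1}
d/dw[G] - f(w) = -2 != 0.

Invalid: d/dw[G] - f = -2, which is not 0.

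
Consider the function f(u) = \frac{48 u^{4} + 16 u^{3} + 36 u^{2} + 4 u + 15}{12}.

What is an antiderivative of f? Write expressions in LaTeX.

An antiderivative is F(u) = \frac{u \left(48 u^{4} + 20 u^{3} + 60 u^{2} + 10 u + 75\right)}{60}.

A first test for any F(u): its u-derivative must equal f(u) identically.
Check: d/du[\frac{u \left(48 u^{4} + 20 u^{3} + 60 u^{2} + 10 u + 75\right)}{60}] = 4 u^{4} + \frac{4 u^{3}}{3} + 3 u^{2} + \frac{u}{3} + \frac{5}{4}, which equals f(u).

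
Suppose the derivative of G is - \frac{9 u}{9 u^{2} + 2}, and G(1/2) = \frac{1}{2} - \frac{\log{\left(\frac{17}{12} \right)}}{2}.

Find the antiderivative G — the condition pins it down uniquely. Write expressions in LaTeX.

The substitution w = 3 u^{2} + \frac{2}{3} works: G'(u) is exactly (dG/dw)*(dw/du) for that inner function.
A general antiderivative is - \frac{\log{\left(3 u^{2} + \frac{2}{3} \right)}}{2} + C.
The condition gives C = \frac{1}{2} - \frac{\log{\left(\frac{17}{12} \right)}}{2} - (- \frac{\log{\left(\frac{17}{12} \right)}}{2}) = \frac{1}{2}.
So G(u) = - \frac{\log{\left(3 u^{2} + \frac{2}{3} \right)} - 1}{2}.
Check: d/du[- \frac{\log{\left(3 u^{2} + \frac{2}{3} \right)} - 1}{2}] = - \frac{9 u}{9 u^{2} + 2} = G'(u).

G(u) = - \frac{\log{\left(3 u^{2} + \frac{2}{3} \right)} - 1}{2}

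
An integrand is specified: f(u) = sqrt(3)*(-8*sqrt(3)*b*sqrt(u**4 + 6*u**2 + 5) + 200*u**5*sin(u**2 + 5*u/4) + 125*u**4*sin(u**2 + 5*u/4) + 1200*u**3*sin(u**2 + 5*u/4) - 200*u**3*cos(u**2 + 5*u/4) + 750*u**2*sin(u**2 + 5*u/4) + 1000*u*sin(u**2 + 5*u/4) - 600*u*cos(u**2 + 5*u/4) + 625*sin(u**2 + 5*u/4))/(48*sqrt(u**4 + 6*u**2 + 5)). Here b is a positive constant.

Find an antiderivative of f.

A first test for any F(u): its u-derivative must equal f(u) identically.
Check: d/du[-b*u/2 - 25*sqrt(u**4/3 + 2*u**2 + 5/3)*cos(u**2 + 5*u/4)/4] = sqrt(3)*(-8*sqrt(3)*b*sqrt(u**4 + 6*u**2 + 5) + 200*u**5*sin(u**2 + 5*u/4) + 125*u**4*sin(u**2 + 5*u/4) + 1200*u**3*sin(u**2 + 5*u/4) - 200*u**3*cos(u**2 + 5*u/4) + 750*u**2*sin(u**2 + 5*u/4) + 1000*u*sin(u**2 + 5*u/4) - 600*u*cos(u**2 + 5*u/4) + 625*sin(u**2 + 5*u/4))/(48*sqrt(u**4 + 6*u**2 + 5)) = f(u).

An antiderivative is F(u) = -b*u/2 - 25*sqrt(u**4/3 + 2*u**2 + 5/3)*cos(u**2 + 5*u/4)/4.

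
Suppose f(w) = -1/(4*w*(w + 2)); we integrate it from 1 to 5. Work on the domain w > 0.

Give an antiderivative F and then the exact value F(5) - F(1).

The denominator factors as 4*w*(w + 2); partial fractions split f into directly integrable pieces: 1/(8*(w + 2)) - 1/(8*w).
F(w) = -log(w)/8 + log(w + 2)/8 is an antiderivative of f.
Check: d/dw[-log(w)/8 + log(w + 2)/8] = -1/(4*w**2 + 8*w), which equals f(w).
F(5) = -log(5)/8 + log(7)/8; F(1) = log(3)/8.
Integral = F(5) - F(1) = -log(5)/8 - log(3)/8 + log(7)/8.

Antiderivative: F(w) = -log(w)/8 + log(w + 2)/8; value = -log(5)/8 - log(3)/8 + log(7)/8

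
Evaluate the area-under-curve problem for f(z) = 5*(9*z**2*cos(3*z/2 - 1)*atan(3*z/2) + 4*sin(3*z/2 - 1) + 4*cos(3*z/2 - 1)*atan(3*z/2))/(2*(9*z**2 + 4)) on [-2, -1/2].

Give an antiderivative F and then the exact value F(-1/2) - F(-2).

Antiderivative: F(z) = 5*sin(3*z/2 - 1)*atan(3*z/2)/3; value = 5*sin(7/4)*atan(3/4)/3 - 5*sin(4)*atan(3)/3

f has the shape u'v + uv' for u = 5*atan(3*z/2)/3 and v = sin(3*z/2 - 1) — it is the derivative of the product u*v.
F(z) = 5*sin(3*z/2 - 1)*atan(3*z/2)/3 is an antiderivative of f.
Check: d/dz[5*sin(3*z/2 - 1)*atan(3*z/2)/3] = (45*z**2*cos(3*z/2 - 1)*atan(3*z/2) + 20*sin(3*z/2 - 1) + 20*cos(3*z/2 - 1)*atan(3*z/2))/(18*z**2 + 8), which equals f(z).
F(-1/2) = 5*sin(7/4)*atan(3/4)/3; F(-2) = 5*sin(4)*atan(3)/3.
Integral = F(-1/2) - F(-2) = 5*sin(7/4)*atan(3/4)/3 - 5*sin(4)*atan(3)/3.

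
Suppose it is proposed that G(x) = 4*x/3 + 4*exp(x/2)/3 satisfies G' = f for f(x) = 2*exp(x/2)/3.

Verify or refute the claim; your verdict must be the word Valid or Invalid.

d/dx[G] = 2*exp(x/2)/3 + 4/3
d/dx[G] - f(x) = 4/3 != 0.

Invalid: d/dx[G] - f = 4/3, which is not 0.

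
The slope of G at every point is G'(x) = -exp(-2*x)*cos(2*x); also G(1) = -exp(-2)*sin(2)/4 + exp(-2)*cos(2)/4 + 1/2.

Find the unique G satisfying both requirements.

A candidate passes only if d/dx[G] lands on the given G'(x) exactly.
A general antiderivative is -exp(-2*x)*sin(2*x)/4 + exp(-2*x)*cos(2*x)/4 + C.
The condition gives C = -exp(-2)*sin(2)/4 + exp(-2)*cos(2)/4 + 1/2 - (-exp(-2)*sin(2)/4 + exp(-2)*cos(2)/4) = 1/2.
So G(x) = 1/2 - exp(-2*x)*sin(2*x)/4 + exp(-2*x)*cos(2*x)/4.
Check: d/dx[1/2 - exp(-2*x)*sin(2*x)/4 + exp(-2*x)*cos(2*x)/4] = -exp(-2*x)*cos(2*x) = G'(x).

G(x) = 1/2 - exp(-2*x)*sin(2*x)/4 + exp(-2*x)*cos(2*x)/4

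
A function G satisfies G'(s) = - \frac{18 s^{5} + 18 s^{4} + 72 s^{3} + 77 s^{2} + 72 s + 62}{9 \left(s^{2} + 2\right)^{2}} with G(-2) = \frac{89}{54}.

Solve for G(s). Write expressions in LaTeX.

G(s) = \frac{- 18 s^{4} - 36 s^{3} - 3 s^{2} - 62 s + 66}{18 s^{2} + 36}

Recover the given G'(s) by differentiating a candidate G(s); any mismatch rules it out.
A general antiderivative is - s^{2} - 2 s + \frac{5 s}{3 \left(3 s^{2} + 6\right)} + \frac{4}{3} + C.
The condition gives C = \frac{89}{54} - (\frac{31}{27}) = \frac{1}{2}.
So G(s) = \frac{- 18 s^{4} - 36 s^{3} - 3 s^{2} - 62 s + 66}{18 s^{2} + 36}.
Check: d/ds[\frac{- 18 s^{4} - 36 s^{3} - 3 s^{2} - 62 s + 66}{18 s^{2} + 36}] = \frac{- 18 s^{5} - 18 s^{4} - 72 s^{3} - 77 s^{2} - 72 s - 62}{9 s^{4} + 36 s^{2} + 36}, which equals G'(s).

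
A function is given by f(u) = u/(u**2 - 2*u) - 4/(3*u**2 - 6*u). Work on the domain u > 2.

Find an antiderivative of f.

An antiderivative is F(u) = (2*log(u) + log(u - 2))/3.

Factor the denominator (3*u*(u - 2)) and decompose: f = 1/(3*(u - 2)) + 2/(3*u); each piece integrates to a log, atan, or power term.
Check: d/du[(2*log(u) + log(u - 2))/3] = (3*u - 4)/(3*u**2 - 6*u), which equals f(u).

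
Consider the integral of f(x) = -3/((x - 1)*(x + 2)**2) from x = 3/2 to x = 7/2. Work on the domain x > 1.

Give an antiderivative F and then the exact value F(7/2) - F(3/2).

Antiderivative: F(x) = -log(x - 1)/3 + log(x + 2)/3 - 3/(3*x + 6); value = -log(7/2)/3 - log(5/2)/3 - log(2)/3 + 8/77 + log(11/2)/3

Factor the denominator ((x - 1)*(x + 2)**2) and decompose: f = 1/(3*(x + 2)) + (x + 2)**(-2) - 1/(3*(x - 1)); each piece integrates to a log, atan, or power term.
F(x) = -log(x - 1)/3 + log(x + 2)/3 - 3/(3*x + 6) is an antiderivative of f.
Check: d/dx[-log(x - 1)/3 + log(x + 2)/3 - 3/(3*x + 6)] = -3/(x**3 + 3*x**2 - 4), which equals f(x).
F(7/2) = -log(5/2)/3 - 2/11 + log(11/2)/3; F(3/2) = -2/7 + log(2)/3 + log(7/2)/3.
Integral = F(7/2) - F(3/2) = -log(7/2)/3 - log(5/2)/3 - log(2)/3 + 8/77 + log(11/2)/3.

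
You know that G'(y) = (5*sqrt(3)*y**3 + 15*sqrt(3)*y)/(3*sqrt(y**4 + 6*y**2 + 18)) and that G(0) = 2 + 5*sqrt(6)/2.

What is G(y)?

The substitution u = y**4/3 + 2*y**2 + 6 works: G'(y) is exactly (dG/du)*(du/dy) for that inner function.
A general antiderivative is 5*sqrt(y**4/3 + 2*y**2 + 6)/2 + C.
The condition gives C = 2 + 5*sqrt(6)/2 - (5*sqrt(6)/2) = 2.
So G(y) = 5*sqrt(y**4/3 + 2*y**2 + 6)/2 + 2.
Check: d/dy[5*sqrt(y**4/3 + 2*y**2 + 6)/2 + 2] = (5*sqrt(3)*y**3 + 15*sqrt(3)*y)/(3*sqrt(y**4 + 6*y**2 + 18)) = G'(y).

G(y) = 5*sqrt(y**4/3 + 2*y**2 + 6)/2 + 2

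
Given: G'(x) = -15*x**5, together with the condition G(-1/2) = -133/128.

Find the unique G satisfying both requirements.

A candidate passes only if d/dx[G] lands on the given G'(x) exactly.
A general antiderivative is -5*x**6/2 + C.
The condition gives C = -133/128 - (-5/128) = -1.
So G(x) = -5*x**6/2 - 1.
Check: d/dx[-5*x**6/2 - 1] = -15*x**5 = G'(x).

G(x) = -5*x**6/2 - 1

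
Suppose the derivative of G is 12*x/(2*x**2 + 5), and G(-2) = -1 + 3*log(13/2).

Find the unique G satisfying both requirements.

G(x) = 3*log(x**2 + 5/2) - 1

The substitution u = x**2 + 5/2 works: G'(x) is exactly (dG/du)*(du/dx) for that inner function.
A general antiderivative is 3*log(x**2 + 5/2) + C.
The condition gives C = -1 + 3*log(13/2) - (3*log(13/2)) = -1.
So G(x) = 3*log(x**2 + 5/2) - 1.
Check: d/dx[3*log(x**2 + 5/2) - 1] = 12*x/(2*x**2 + 5) = G'(x).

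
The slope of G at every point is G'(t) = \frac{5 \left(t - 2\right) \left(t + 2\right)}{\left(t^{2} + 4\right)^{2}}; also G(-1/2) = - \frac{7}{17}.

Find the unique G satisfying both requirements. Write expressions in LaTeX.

G(t) = - \frac{5 t}{2 \left(\frac{t^{2}}{2} + 2\right)} - 1

G'(t) has the shape u'v + uv' for u = - \frac{5 t}{2} and v = \frac{1}{\frac{t^{2}}{2} + 2} — it is the derivative of the product u*v.
A general antiderivative is - \frac{5 t}{2 \left(\frac{t^{2}}{2} + 2\right)} + C.
The condition gives C = - \frac{7}{17} - (\frac{10}{17}) = -1.
So G(t) = - \frac{5 t}{2 \left(\frac{t^{2}}{2} + 2\right)} - 1.
Check: d/dt[- \frac{5 t}{2 \left(\frac{t^{2}}{2} + 2\right)} - 1] = \frac{5 t^{2} - 20}{t^{4} + 8 t^{2} + 16}, which equals G'(t).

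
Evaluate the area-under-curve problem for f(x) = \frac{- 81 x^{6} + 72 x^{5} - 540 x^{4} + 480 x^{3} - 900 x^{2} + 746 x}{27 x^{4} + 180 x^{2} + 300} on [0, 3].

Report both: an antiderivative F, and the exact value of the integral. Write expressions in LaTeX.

Antiderivative: F(x) = \frac{- 9 x^{5} + 12 x^{4} - 30 x^{3} + 40 x^{2} + 9}{9 x^{2} + 30}; value = - \frac{5631}{370}

A first test for any F(x): its x-derivative must equal f(x) identically.
F(x) = \frac{- 9 x^{5} + 12 x^{4} - 30 x^{3} + 40 x^{2} + 9}{9 x^{2} + 30} is an antiderivative of f.
Check: d/dx[\frac{- 9 x^{5} + 12 x^{4} - 30 x^{3} + 40 x^{2} + 9}{9 x^{2} + 30}] = \frac{- 81 x^{6} + 72 x^{5} - 540 x^{4} + 480 x^{3} - 900 x^{2} + 746 x}{27 x^{4} + 180 x^{2} + 300} = f(x).
F(3) = - \frac{552}{37}; F(0) = \frac{3}{10}.
Integral = F(3) - F(0) = - \frac{5631}{370}.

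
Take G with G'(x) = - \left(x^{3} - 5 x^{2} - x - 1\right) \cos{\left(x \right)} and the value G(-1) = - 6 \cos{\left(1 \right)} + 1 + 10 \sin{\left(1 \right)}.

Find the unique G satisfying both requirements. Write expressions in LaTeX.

Check a candidate G(x) by differentiating: d/dx[G] must match the given G'(x).
A general antiderivative is - x^{3} \sin{\left(x \right)} + 5 x^{2} \sin{\left(x \right)} - 3 x^{2} \cos{\left(x \right)} + 7 x \sin{\left(x \right)} + 10 x \cos{\left(x \right)} - 9 \sin{\left(x \right)} + 7 \cos{\left(x \right)} + C.
The condition gives C = - 6 \cos{\left(1 \right)} + 1 + 10 \sin{\left(1 \right)} - (- 6 \cos{\left(1 \right)} + 10 \sin{\left(1 \right)}) = 1.
So G(x) = - x^{3} \sin{\left(x \right)} + 5 x^{2} \sin{\left(x \right)} - 3 x^{2} \cos{\left(x \right)} + 7 x \sin{\left(x \right)} + 10 x \cos{\left(x \right)} - 9 \sin{\left(x \right)} + 7 \cos{\left(x \right)} + 1.
Check: d/dx[- x^{3} \sin{\left(x \right)} + 5 x^{2} \sin{\left(x \right)} - 3 x^{2} \cos{\left(x \right)} + 7 x \sin{\left(x \right)} + 10 x \cos{\left(x \right)} - 9 \sin{\left(x \right)} + 7 \cos{\left(x \right)} + 1] = - x^{3} \cos{\left(x \right)} + 5 x^{2} \cos{\left(x \right)} + x \cos{\left(x \right)} + \cos{\left(x \right)}, which equals G'(x).

G(x) = - x^{3} \sin{\left(x \right)} + 5 x^{2} \sin{\left(x \right)} - 3 x^{2} \cos{\left(x \right)} + 7 x \sin{\left(x \right)} + 10 x \cos{\left(x \right)} - 9 \sin{\left(x \right)} + 7 \cos{\left(x \right)} + 1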